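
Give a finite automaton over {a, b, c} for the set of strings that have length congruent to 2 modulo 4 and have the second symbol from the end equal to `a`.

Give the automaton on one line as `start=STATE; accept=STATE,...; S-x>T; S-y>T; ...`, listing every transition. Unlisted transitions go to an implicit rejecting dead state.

Build one automaton per condition and run them in lockstep. The first has 4 states tracking the input length modulo 4; the second has 13 states tracking the last 2 symbols read. A product state is a pair (one from each), accepting exactly when both do. Equivalent product states are then merged.
A 6-state machine:
        a   b   c  
>  S0   S1  S2  S2 
   S1   S3  S3  S3 
   S2   S4  S4  S4 
 * S3   S5  S5  S5 
   S4   S5  S5  S5 
   S5   S0  S0  S0 
(> = start, * = accepting)

start=S0; accept=S3; S0-a>S1; S0-b>S2; S0-c>S2; S1-a>S3; S1-b>S3; S1-c>S3; S2-a>S4; S2-b>S4; S2-c>S4; S3-a>S5; S3-b>S5; S3-c>S5; S4-a>S5; S4-b>S5; S4-c>S5; S5-a>S0; S5-b>S0; S5-c>S0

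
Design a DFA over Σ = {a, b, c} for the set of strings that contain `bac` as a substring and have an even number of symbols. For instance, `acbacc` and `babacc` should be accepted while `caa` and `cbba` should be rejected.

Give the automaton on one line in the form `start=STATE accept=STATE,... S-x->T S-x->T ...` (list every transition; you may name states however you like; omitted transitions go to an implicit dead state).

Build one automaton per condition and run them in lockstep. One (4 states) tracks whether and how much of `bac` has been seen; the other (2 states) tracks the input length modulo 2. Each combined state is a pair, one component from each; accept when both components accept.
An 8-state machine:
        a   b   c  
>  s0   s1  s2  s1 
   s1   s0  s3  s0 
   s2   s4  s3  s0 
   s3   s5  s2  s1 
   s4   s1  s2  s6 
   s5   s0  s3  s7 
   s6   s7  s7  s7 
 * s7   s6  s6  s6 
(> = start, * = accepting)

start=s0 accept=s7 s0-a->s1 s0-b->s2 s0-c->s1 s1-a->s0 s1-b->s3 s1-c->s0 s2-a->s4 s2-b->s3 s2-c->s0 s3-a->s5 s3-b->s2 s3-c->s1 s4-a->s1 s4-b->s2 s4-c->s6 s5-a->s0 s5-b->s3 s5-c->s7 s6-a->s7 s6-b->s7 s6-c->s7 s7-a->s6 s7-b->s6 s7-c->s6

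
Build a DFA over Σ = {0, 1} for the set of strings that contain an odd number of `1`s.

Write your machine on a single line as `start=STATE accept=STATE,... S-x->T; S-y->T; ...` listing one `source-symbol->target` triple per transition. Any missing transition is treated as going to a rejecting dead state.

start=A; accept=B; A-0->A; A-1->B; B-0->B; B-1->A

Keep the running count of `1`s modulo 2: each `1` advances along the cycle A → B → A while other symbols loop. Accept at B.
       0  1 
>  A   A  B 
 * B   B  A 
(> = start, * = accepting)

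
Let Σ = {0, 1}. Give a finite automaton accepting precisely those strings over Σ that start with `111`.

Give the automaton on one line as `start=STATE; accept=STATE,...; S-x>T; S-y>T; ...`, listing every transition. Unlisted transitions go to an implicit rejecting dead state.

start=S0; accept=S3; S0-0>S4; S0-1>S1; S1-0>S4; S1-1>S2; S2-0>S4; S2-1>S3; S3-0>S3; S3-1>S3; S4-0>S4; S4-1>S4

Check the first 3 symbols one by one: S0 through S2 record how many have matched `111` so far; any wrong symbol goes to the dead state S4. After all 3 match we enter the accepting sink S3.
5 states suffice.
        0   1  
>  S0   S4  S1 
   S1   S4  S2 
   S2   S4  S3 
 * S3   S3  S3 
   S4   S4  S4 
(> = start, * = accepting)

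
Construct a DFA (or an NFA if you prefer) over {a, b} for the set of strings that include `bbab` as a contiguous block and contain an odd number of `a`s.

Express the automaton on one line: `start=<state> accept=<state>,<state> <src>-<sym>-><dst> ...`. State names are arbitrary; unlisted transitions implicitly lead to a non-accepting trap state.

start=s0 accept=s8 s0-a->s1 s0-b->s2 s1-a->s0 s1-b->s3 s2-a->s1 s2-b->s4 s3-a->s0 s3-b->s5 s4-a->s6 s4-b->s4 s5-a->s7 s5-b->s5 s6-a->s0 s6-b->s8 s7-a->s1 s7-b->s9 s8-a->s9 s8-b->s8 s9-a->s8 s9-b->s9

Build one automaton per condition and run them in lockstep. One (5 states) tracks whether and how much of `bbab` has been seen; the other (2 states) tracks the count of `a`s modulo 2. Each combined state is a pair, one component from each; accept when both components accept.
10 states suffice.
        a   b  
>  s0   s1  s2 
   s1   s0  s3 
   s2   s1  s4 
   s3   s0  s5 
   s4   s6  s4 
   s5   s7  s5 
   s6   s0  s8 
   s7   s1  s9 
 * s8   s9  s8 
   s9   s8  s9 
(> = start, * = accepting)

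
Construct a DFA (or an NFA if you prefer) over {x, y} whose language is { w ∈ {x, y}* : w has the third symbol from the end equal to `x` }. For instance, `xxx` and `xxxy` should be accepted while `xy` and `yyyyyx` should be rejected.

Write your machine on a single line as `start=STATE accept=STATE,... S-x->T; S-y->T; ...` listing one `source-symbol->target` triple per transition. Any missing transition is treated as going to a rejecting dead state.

Because acceptance depends on a position counted from the end, the machine has to buffer the most recent 3 symbols. Make each state the string of the last up-to-3 symbols read; on input `x` shift the window left and append `x`. Accept when the buffered window has length 3 and begins with `x`.
A 15-state machine:
       x  y 
>  A   B  C 
   B   D  E 
   C   F  G 
   D   H  I 
   E   J  K 
   F   L  M 
   G   N  O 
 * H   H  I 
 * I   J  K 
 * J   L  M 
 * K   N  O 
   L   H  I 
   M   J  K 
   N   L  M 
   O   N  O 
(> = start, * = accepting)

start=A; accept=H,I,J,K; A-x->B; A-y->C; B-x->D; B-y->E; C-x->F; C-y->G; D-x->H; D-y->I; E-x->J; E-y->K; F-x->L; F-y->M; G-x->N; G-y->O; H-x->H; H-y->I; I-x->J; I-y->K; J-x->L; J-y->M; K-x->N; K-y->O; L-x->H; L-y->I; M-x->J; M-y->K; N-x->L; N-y->M; O-x->N; O-y->O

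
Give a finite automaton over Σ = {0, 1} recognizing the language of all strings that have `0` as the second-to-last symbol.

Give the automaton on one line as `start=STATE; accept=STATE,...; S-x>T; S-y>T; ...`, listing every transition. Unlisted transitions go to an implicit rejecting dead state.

Because acceptance depends on a position counted from the end, the machine has to buffer the most recent 2 symbols. Make each state the string of the last up-to-2 symbols read; on input `x` shift the window left and append `x`. Accept when the buffered window has length 2 and begins with `0`.
A 7-state machine:
        0   1  
>  q0   q1  q2 
   q1   q3  q4 
   q2   q5  q6 
 * q3   q3  q4 
 * q4   q5  q6 
   q5   q3  q4 
   q6   q5  q6 
(> = start, * = accepting)

start=q0; accept=q3,q4; q0-0>q1; q0-1>q2; q1-0>q3; q1-1>q4; q2-0>q5; q2-1>q6; q3-0>q3; q3-1>q4; q4-0>q5; q4-1>q6; q5-0>q3; q5-1>q4; q6-0>q5; q6-1>q6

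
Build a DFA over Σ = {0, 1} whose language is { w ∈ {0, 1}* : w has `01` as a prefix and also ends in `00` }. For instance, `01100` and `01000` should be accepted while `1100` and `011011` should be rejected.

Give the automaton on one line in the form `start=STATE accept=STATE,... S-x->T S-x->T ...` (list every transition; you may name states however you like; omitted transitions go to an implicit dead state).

start=q0 accept=q5 q0-0->q1 q0-1->q2 q1-0->q2 q1-1->q3 q2-0->q2 q2-1->q2 q3-0->q4 q3-1->q3 q4-0->q5 q4-1->q3 q5-0->q5 q5-1->q3

Build one automaton per condition and run them in lockstep. The first has 4 states tracking whether the input so far still matches the prefix `01`; the second has 3 states tracking how much of the suffix `00` has currently been matched. A product state is a pair (one from each), accepting exactly when both do. Equivalent product states are then merged.
With 6 states:
        0   1  
>  q0   q1  q2 
   q1   q2  q3 
   q2   q2  q2 
   q3   q4  q3 
   q4   q5  q3 
 * q5   q5  q3 
(> = start, * = accepting)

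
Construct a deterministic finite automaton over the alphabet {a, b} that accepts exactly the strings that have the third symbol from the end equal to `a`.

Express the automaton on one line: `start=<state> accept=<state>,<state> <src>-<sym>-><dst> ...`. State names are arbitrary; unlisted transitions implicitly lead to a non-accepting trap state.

A DFA must remember the last 3 symbols (since which symbol is third-to-last isn't known until the input ends). Use one state per possible window of the last ≤3 symbols; accept from those whose window starts with `a`.
15 states suffice.
          a    b  
>  S0     S1   S2 
   S1     S3   S4 
   S2     S5   S6 
   S3     S7   S8 
   S4     S9  S10 
   S5    S11  S12 
   S6    S13  S14 
 * S7     S7   S8 
 * S8     S9  S10 
 * S9    S11  S12 
 * S10   S13  S14 
   S11    S7   S8 
   S12    S9  S10 
   S13   S11  S12 
   S14   S13  S14 
(> = start, * = accepting)

start=S0 accept=S7,S8,S9,S10 S0-a->S1 S0-b->S2 S1-a->S3 S1-b->S4 S2-a->S5 S2-b->S6 S3-a->S7 S3-b->S8 S4-a->S9 S4-b->S10 S5-a->S11 S5-b->S12 S6-a->S13 S6-b->S14 S7-a->S7 S7-b->S8 S8-a->S9 S8-b->S10 S9-a->S11 S9-b->S12 S10-a->S13 S10-b->S14 S11-a->S7 S11-b->S8 S12-a->S9 S12-b->S10 S13-a->S11 S13-b->S12 S14-a->S13 S14-b->S14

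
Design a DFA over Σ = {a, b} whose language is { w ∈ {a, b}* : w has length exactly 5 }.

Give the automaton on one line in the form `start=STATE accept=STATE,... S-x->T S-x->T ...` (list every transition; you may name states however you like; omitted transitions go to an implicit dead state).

We only need to distinguish lengths 0, 1, …, 5, and '>5'. Chain s0 → s1 → s2 → s3 → s4 → s5 → s6 on every symbol, with s6 looping. Accepting states: {s5}.
With 7 states:
        a   b  
>  s0   s1  s1 
   s1   s2  s2 
   s2   s3  s3 
   s3   s4  s4 
   s4   s5  s5 
 * s5   s6  s6 
   s6   s6  s6 
(> = start, * = accepting)

start=s0 accept=s5 s0-a->s1 s0-b->s1 s1-a->s2 s1-b->s2 s2-a->s3 s2-b->s3 s3-a->s4 s3-b->s4 s4-a->s5 s4-b->s5 s5-a->s6 s5-b->s6 s6-a->s6 s6-b->s6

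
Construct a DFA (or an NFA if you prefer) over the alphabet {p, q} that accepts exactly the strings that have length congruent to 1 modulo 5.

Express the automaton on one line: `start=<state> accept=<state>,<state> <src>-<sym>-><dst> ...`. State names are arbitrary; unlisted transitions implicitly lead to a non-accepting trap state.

start=A accept=B A-p->B A-q->B B-p->C B-q->C C-p->D C-q->D D-p->E D-q->E E-p->A E-q->A

Count input length modulo 5: every symbol advances one step around the cycle A → B → C → D → E → A. Accept at B.
       p  q 
>  A   B  B 
 * B   C  C 
   C   D  D 
   D   E  E 
   E   A  A 
(> = start, * = accepting)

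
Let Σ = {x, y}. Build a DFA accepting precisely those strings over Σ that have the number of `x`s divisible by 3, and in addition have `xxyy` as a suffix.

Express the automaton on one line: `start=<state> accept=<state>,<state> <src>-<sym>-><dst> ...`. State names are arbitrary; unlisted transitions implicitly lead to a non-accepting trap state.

Run two small machines in parallel and take their product. One (3 states) tracks the count of `x`s modulo 3; the other (5 states) tracks how much of the suffix `xxyy` has currently been matched. Each combined state is a pair, one component from each; accept when both components accept.
          x    y  
>  s0     s1   s0 
   s1     s2   s3 
   s2     s4   s5 
   s3     s6   s3 
   s4     s7   s8 
   s5     s9  s10 
   s6     s4  s11 
   s7     s2  s12 
   s8     s1  s13 
   s9     s7   s0 
   s10    s9  s11 
   s11    s9  s11 
   s12    s6  s14 
 * s13    s1   s0 
   s14    s6   s3 
(> = start, * = accepting)

start=s0 accept=s13 s0-x->s1 s0-y->s0 s1-x->s2 s1-y->s3 s2-x->s4 s2-y->s5 s3-x->s6 s3-y->s3 s4-x->s7 s4-y->s8 s5-x->s9 s5-y->s10 s6-x->s4 s6-y->s11 s7-x->s2 s7-y->s12 s8-x->s1 s8-y->s13 s9-x->s7 s9-y->s0 s10-x->s9 s10-y->s11 s11-x->s9 s11-y->s11 s12-x->s6 s12-y->s14 s13-x->s1 s13-y->s0 s14-x->s6 s14-y->s3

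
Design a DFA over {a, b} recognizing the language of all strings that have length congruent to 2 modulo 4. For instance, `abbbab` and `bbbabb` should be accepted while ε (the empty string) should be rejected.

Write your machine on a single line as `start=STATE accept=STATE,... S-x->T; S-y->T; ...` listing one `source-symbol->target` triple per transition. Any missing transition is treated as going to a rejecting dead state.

Count input length modulo 4: every symbol advances one step around the cycle s0 → s1 → s2 → s3 → s0. Accept at s2.
A 4-state machine:
        a   b  
>  s0   s1  s1 
   s1   s2  s2 
 * s2   s3  s3 
   s3   s0  s0 
(> = start, * = accepting)

start=s0; accept=s2; s0-a->s1; s0-b->s1; s1-a->s2; s1-b->s2; s2-a->s3; s2-b->s3; s3-a->s0; s3-b->s0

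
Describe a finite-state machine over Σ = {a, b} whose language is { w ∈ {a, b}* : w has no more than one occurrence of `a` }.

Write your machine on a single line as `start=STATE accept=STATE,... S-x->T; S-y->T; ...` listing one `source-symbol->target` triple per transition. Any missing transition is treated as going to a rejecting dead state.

Only the number of `a`s matters, and only up to 2. Make a chain s0 → s1 → s2 advanced by each `a` (with s2 absorbing); every other symbol self-loops. The accepting set is {s0, s1}.
        a   b  
>* s0   s1  s0 
 * s1   s2  s1 
   s2   s2  s2 
(> = start, * = accepting)

start=s0; accept=s0,s1; s0-a->s1; s0-b->s0; s1-a->s2; s1-b->s1; s2-a->s2; s2-b->s2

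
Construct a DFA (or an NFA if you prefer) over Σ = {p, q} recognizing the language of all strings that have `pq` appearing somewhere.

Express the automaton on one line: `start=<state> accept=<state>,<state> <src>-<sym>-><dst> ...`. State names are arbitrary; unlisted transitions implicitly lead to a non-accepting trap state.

start=s0 accept=s2 s0-p->s1 s0-q->s0 s1-p->s1 s1-q->s2 s2-p->s2 s2-q->s2

Track how much of `pq` has been matched so far: state s0 is no progress, s2 is the absorbing accept state reached once `pq` has occurred. Intermediate states record partial matches; on a mismatch, fall back to the longest reusable overlap.
A 3-state machine:
        p   q  
>  s0   s1  s0 
   s1   s1  s2 
 * s2   s2  s2 
(> = start, * = accepting)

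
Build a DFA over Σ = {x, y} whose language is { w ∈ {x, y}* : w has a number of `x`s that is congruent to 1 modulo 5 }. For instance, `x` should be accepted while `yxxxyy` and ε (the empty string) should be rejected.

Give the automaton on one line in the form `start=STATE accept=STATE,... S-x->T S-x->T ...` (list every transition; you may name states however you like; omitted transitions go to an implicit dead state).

The only thing that matters is how many `x`s have appeared, reduced mod 5. Use one state per residue: q0 for 0, …, q4 for 4. Reading `x` moves to the next residue; anything else stays put. q1 is accepting.
With 5 states:
        x   y  
>  q0   q1  q0 
 * q1   q2  q1 
   q2   q3  q2 
   q3   q4  q3 
   q4   q0  q4 
(> = start, * = accepting)

start=q0 accept=q1 q0-x->q1 q0-y->q0 q1-x->q2 q1-y->q1 q2-x->q3 q2-y->q2 q3-x->q4 q3-y->q3 q4-x->q0 q4-y->q4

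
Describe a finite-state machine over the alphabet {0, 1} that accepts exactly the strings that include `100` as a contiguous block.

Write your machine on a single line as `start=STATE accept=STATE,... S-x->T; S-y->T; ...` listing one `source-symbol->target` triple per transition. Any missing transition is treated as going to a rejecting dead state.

Track how much of `100` has been matched so far: state s0 is no progress, s3 is the absorbing accept state reached once `100` has occurred. Intermediate states record partial matches; on a mismatch, fall back to the longest reusable overlap.
        0   1  
>  s0   s0  s1 
   s1   s2  s1 
   s2   s3  s1 
 * s3   s3  s3 
(> = start, * = accepting)

start=s0; accept=s3; s0-0->s0; s0-1->s1; s1-0->s2; s1-1->s1; s2-0->s3; s2-1->s1; s3-0->s3; s3-1->s3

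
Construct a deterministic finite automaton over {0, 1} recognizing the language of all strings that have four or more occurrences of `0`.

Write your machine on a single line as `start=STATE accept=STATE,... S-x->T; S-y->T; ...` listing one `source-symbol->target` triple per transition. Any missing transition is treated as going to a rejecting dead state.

Count `0`s, saturating at 5: states A through E mean 0 through 4 `0`s seen; F means more than 4. Each `0` increments (capped at F); other symbols loop. Accept from {E, F}.
6 states suffice.
       0  1 
>  A   B  A 
   B   C  B 
   C   D  C 
   D   E  D 
 * E   F  E 
 * F   F  F 
(> = start, * = accepting)

start=A; accept=E,F; A-0->B; A-1->A; B-0->C; B-1->B; C-0->D; C-1->C; D-0->E; D-1->D; E-0->F; E-1->E; F-0->F; F-1->F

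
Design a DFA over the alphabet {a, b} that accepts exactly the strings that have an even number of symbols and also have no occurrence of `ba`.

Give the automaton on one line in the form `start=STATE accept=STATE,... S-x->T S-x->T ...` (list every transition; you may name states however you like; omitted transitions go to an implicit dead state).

start=s0 accept=s0,s3 s0-a->s1 s0-b->s2 s1-a->s0 s1-b->s3 s2-a->s4 s2-b->s3 s3-a->s5 s3-b->s2 s4-a->s5 s4-b->s5 s5-a->s4 s5-b->s4

Run two small machines in parallel and take their product. The first has 2 states tracking the input length modulo 2; the second has 3 states tracking partial matches of the forbidden pattern `ba`. A product state is a pair (one from each), accepting exactly when both do.
        a   b  
>* s0   s1  s2 
   s1   s0  s3 
   s2   s4  s3 
 * s3   s5  s2 
   s4   s5  s5 
   s5   s4  s4 
(> = start, * = accepting)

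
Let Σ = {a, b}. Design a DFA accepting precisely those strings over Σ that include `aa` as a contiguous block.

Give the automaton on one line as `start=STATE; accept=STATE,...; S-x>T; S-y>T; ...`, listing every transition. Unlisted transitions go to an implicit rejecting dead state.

Track how much of `aa` has been matched so far: state s0 is no progress, s2 is the absorbing accept state reached once `aa` has occurred. Intermediate states record partial matches; on a mismatch, fall back to the longest reusable overlap.
With 3 states:
        a   b  
>  s0   s1  s0 
   s1   s2  s0 
 * s2   s2  s2 
(> = start, * = accepting)

start=s0; accept=s2; s0-a>s1; s0-b>s0; s1-a>s2; s1-b>s0; s2-a>s2; s2-b>s2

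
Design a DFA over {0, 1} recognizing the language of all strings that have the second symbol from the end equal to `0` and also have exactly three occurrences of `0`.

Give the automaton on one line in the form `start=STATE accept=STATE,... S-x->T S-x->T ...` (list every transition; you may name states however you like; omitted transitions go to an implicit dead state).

Build one automaton per condition and run them in lockstep. One (7 states) tracks the last 2 symbols read; the other (5 states) tracks the count of `0`s, saturating at 4. Each combined state is a pair, one component from each; accept when both components accept. Minimizing collapses redundant product states.
8 states suffice.
        0   1  
>  q0   q1  q0 
   q1   q2  q1 
   q2   q3  q4 
 * q3   q5  q6 
   q4   q7  q4 
   q5   q5  q5 
 * q6   q5  q5 
   q7   q5  q6 
(> = start, * = accepting)

start=q0 accept=q3,q6 q0-0->q1 q0-1->q0 q1-0->q2 q1-1->q1 q2-0->q3 q2-1->q4 q3-0->q5 q3-1->q6 q4-0->q7 q4-1->q4 q5-0->q5 q5-1->q5 q6-0->q5 q6-1->q5 q7-0->q5 q7-1->q6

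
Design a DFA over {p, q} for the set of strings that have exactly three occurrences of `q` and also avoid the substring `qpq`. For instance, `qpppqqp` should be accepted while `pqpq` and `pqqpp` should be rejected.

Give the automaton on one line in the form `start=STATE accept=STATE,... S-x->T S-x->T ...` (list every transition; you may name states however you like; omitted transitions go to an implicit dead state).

start=s0 accept=s7,s10,s13 s0-p->s0 s0-q->s1 s1-p->s2 s1-q->s3 s2-p->s4 s2-q->s5 s3-p->s6 s3-q->s7 s4-p->s4 s4-q->s3 s5-p->s5 s5-q->s8 s6-p->s9 s6-q->s8 s7-p->s10 s7-q->s11 s8-p->s8 s8-q->s12 s9-p->s9 s9-q->s7 s10-p->s13 s10-q->s12 s11-p->s14 s11-q->s11 s12-p->s12 s12-q->s12 s13-p->s13 s13-q->s11 s14-p->s15 s14-q->s12 s15-p->s15 s15-q->s11

Handle the two conditions separately and then intersect. One (5 states) tracks the count of `q`s, saturating at 4; the other (4 states) tracks partial matches of the forbidden pattern `qpq`. Each combined state is a pair, one component from each; accept when both components accept.
With 16 states:
          p    q  
>  s0     s0   s1 
   s1     s2   s3 
   s2     s4   s5 
   s3     s6   s7 
   s4     s4   s3 
   s5     s5   s8 
   s6     s9   s8 
 * s7    s10  s11 
   s8     s8  s12 
   s9     s9   s7 
 * s10   s13  s12 
   s11   s14  s11 
   s12   s12  s12 
 * s13   s13  s11 
   s14   s15  s12 
   s15   s15  s11 
(> = start, * = accepting)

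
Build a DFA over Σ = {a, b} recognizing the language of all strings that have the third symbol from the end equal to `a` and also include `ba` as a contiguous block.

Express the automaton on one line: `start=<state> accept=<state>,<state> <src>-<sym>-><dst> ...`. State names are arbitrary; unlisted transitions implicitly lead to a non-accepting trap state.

start=s0 accept=s9,s15,s16,s17 s0-a->s1 s0-b->s2 s1-a->s3 s1-b->s4 s2-a->s5 s2-b->s6 s3-a->s7 s3-b->s8 s4-a->s9 s4-b->s10 s5-a->s11 s5-b->s12 s6-a->s13 s6-b->s14 s7-a->s7 s7-b->s8 s8-a->s9 s8-b->s10 s9-a->s11 s9-b->s12 s10-a->s13 s10-b->s14 s11-a->s15 s11-b->s16 s12-a->s9 s12-b->s17 s13-a->s11 s13-b->s12 s14-a->s13 s14-b->s14 s15-a->s15 s15-b->s16 s16-a->s9 s16-b->s17 s17-a->s13 s17-b->s18 s18-a->s13 s18-b->s18

Handle the two conditions separately and then intersect. One (15 states) tracks the last 3 symbols read; the other (3 states) tracks whether and how much of `ba` has been seen. Each combined state is a pair, one component from each; accept when both components accept.
          a    b  
>  s0     s1   s2 
   s1     s3   s4 
   s2     s5   s6 
   s3     s7   s8 
   s4     s9  s10 
   s5    s11  s12 
   s6    s13  s14 
   s7     s7   s8 
   s8     s9  s10 
 * s9    s11  s12 
   s10   s13  s14 
   s11   s15  s16 
   s12    s9  s17 
   s13   s11  s12 
   s14   s13  s14 
 * s15   s15  s16 
 * s16    s9  s17 
 * s17   s13  s18 
   s18   s13  s18 
(> = start, * = accepting)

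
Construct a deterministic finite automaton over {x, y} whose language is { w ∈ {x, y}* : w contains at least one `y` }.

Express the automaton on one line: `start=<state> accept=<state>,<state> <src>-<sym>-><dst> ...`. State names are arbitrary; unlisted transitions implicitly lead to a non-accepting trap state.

Only the number of `y`s matters, and only up to 2. Make a chain S0 → S1 → S2 advanced by each `y` (with S2 absorbing); every other symbol self-loops. The accepting set is {S1, S2}.
3 states suffice.
        x   y  
>  S0   S0  S1 
 * S1   S1  S2 
 * S2   S2  S2 
(> = start, * = accepting)

start=S0 accept=S1,S2 S0-x->S0 S0-y->S1 S1-x->S1 S1-y->S2 S2-x->S2 S2-y->S2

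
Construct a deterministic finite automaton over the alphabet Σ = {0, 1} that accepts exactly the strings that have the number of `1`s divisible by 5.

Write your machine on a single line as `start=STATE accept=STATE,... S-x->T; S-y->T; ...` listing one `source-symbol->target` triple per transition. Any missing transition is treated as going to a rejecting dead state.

start=q0; accept=q0; q0-0->q0; q0-1->q1; q1-0->q1; q1-1->q2; q2-0->q2; q2-1->q3; q3-0->q3; q3-1->q4; q4-0->q4; q4-1->q0

Keep the running count of `1`s modulo 5: each `1` advances along the cycle q0 → q1 → q2 → q3 → q4 → q0 while other symbols loop. Accept at q0.
        0   1  
>* q0   q0  q1 
   q1   q1  q2 
   q2   q2  q3 
   q3   q3  q4 
   q4   q4  q0 
(> = start, * = accepting)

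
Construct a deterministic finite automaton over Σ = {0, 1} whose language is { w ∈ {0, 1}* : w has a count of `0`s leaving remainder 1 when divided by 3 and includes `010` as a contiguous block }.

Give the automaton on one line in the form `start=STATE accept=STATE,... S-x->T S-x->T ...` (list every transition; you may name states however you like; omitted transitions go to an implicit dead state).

Build one automaton per condition and run them in lockstep. One (3 states) tracks the count of `0`s modulo 3; the other (4 states) tracks whether and how much of `010` has been seen. Each combined state is a pair, one component from each; accept when both components accept.
          0    1  
>  q0     q1   q0 
   q1     q2   q3 
   q2     q4   q5 
   q3     q6   q7 
   q4     q1   q8 
   q5     q9  q10 
   q6     q9   q6 
   q7     q2   q7 
   q8    q11   q0 
   q9    q11   q9 
   q10    q4  q10 
 * q11    q6  q11 
(> = start, * = accepting)

start=q0 accept=q11 q0-0->q1 q0-1->q0 q1-0->q2 q1-1->q3 q2-0->q4 q2-1->q5 q3-0->q6 q3-1->q7 q4-0->q1 q4-1->q8 q5-0->q9 q5-1->q10 q6-0->q9 q6-1->q6 q7-0->q2 q7-1->q7 q8-0->q11 q8-1->q0 q9-0->q11 q9-1->q9 q10-0->q4 q10-1->q10 q11-0->q6 q11-1->q11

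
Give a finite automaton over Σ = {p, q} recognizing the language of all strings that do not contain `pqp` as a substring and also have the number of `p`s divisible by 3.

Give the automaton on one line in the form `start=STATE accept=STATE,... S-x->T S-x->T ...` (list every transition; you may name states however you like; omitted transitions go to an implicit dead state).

start=s0 accept=s0,s4,s8 s0-p->s1 s0-q->s0 s1-p->s2 s1-q->s3 s2-p->s4 s2-q->s5 s3-p->s6 s3-q->s7 s4-p->s1 s4-q->s8 s5-p->s6 s5-q->s9 s6-p->s6 s6-q->s6 s7-p->s2 s7-q->s7 s8-p->s6 s8-q->s0 s9-p->s4 s9-q->s9

Handle the two conditions separately and then intersect. The first has 4 states tracking partial matches of the forbidden pattern `pqp`; the second has 3 states tracking the count of `p`s modulo 3. A product state is a pair (one from each), accepting exactly when both do. After merging equivalent states the machine shrinks.
10 states suffice.
        p   q  
>* s0   s1  s0 
   s1   s2  s3 
   s2   s4  s5 
   s3   s6  s7 
 * s4   s1  s8 
   s5   s6  s9 
   s6   s6  s6 
   s7   s2  s7 
 * s8   s6  s0 
   s9   s4  s9 
(> = start, * = accepting)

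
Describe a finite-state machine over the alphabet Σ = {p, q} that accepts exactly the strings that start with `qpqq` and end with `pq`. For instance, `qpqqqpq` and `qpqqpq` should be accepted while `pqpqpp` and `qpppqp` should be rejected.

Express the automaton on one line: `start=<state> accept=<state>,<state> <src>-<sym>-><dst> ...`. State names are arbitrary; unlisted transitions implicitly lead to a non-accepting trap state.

start=A accept=H A-p->B A-q->C B-p->B B-q->B C-p->D C-q->B D-p->B D-q->E E-p->B E-q->F F-p->G F-q->F G-p->G G-q->H H-p->G H-q->F

Run two small machines in parallel and take their product. The first has 6 states tracking whether the input so far still matches the prefix `qpqq`; the second has 3 states tracking how much of the suffix `pq` has currently been matched. A product state is a pair (one from each), accepting exactly when both do. Equivalent product states are then merged.
8 states suffice.
       p  q 
>  A   B  C 
   B   B  B 
   C   D  B 
   D   B  E 
   E   B  F 
   F   G  F 
   G   G  H 
 * H   G  F 
(> = start, * = accepting)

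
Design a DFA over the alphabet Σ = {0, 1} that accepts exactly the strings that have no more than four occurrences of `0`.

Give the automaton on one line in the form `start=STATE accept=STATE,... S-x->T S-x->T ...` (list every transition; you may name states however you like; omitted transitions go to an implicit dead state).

start=A accept=A,B,C,D,E A-0->B A-1->A B-0->C B-1->B C-0->D C-1->C D-0->E D-1->D E-0->F E-1->E F-0->F F-1->F

Count `0`s, saturating at 5: states A through E mean 0 through 4 `0`s seen; F means more than 4. Each `0` increments (capped at F); other symbols loop. Accept from {A, B, C, D, E}.
       0  1 
>* A   B  A 
 * B   C  B 
 * C   D  C 
 * D   E  D 
 * E   F  E 
   F   F  F 
(> = start, * = accepting)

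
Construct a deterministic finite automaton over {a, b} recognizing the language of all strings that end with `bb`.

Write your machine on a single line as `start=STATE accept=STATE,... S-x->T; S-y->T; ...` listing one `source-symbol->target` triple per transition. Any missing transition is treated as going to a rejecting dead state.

start=q0; accept=q2; q0-a->q0; q0-b->q1; q1-a->q0; q1-b->q2; q2-a->q0; q2-b->q2

Let each state record the length of the longest suffix of the input read so far that is also a prefix of `bb`. q1 means the last symbol is `b`; q2 means the last 2 symbols are `bb`. Accept only at q2, where the string currently ends in `bb`.
With 3 states:
        a   b  
>  q0   q0  q1 
   q1   q0  q2 
 * q2   q0  q2 
(> = start, * = accepting)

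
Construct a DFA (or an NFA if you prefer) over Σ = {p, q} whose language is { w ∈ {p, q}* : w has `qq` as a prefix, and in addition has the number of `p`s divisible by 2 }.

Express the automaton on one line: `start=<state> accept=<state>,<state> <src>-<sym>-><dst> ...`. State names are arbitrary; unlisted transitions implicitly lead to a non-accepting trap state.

start=S0 accept=S4 S0-p->S1 S0-q->S2 S1-p->S3 S1-q->S1 S2-p->S1 S2-q->S4 S3-p->S1 S3-q->S3 S4-p->S5 S4-q->S4 S5-p->S4 S5-q->S5

Build one automaton per condition and run them in lockstep. One (4 states) tracks whether the input so far still matches the prefix `qq`; the other (2 states) tracks the count of `p`s modulo 2. Each combined state is a pair, one component from each; accept when both components accept.
A 6-state machine:
        p   q  
>  S0   S1  S2 
   S1   S3  S1 
   S2   S1  S4 
   S3   S1  S3 
 * S4   S5  S4 
   S5   S4  S5 
(> = start, * = accepting)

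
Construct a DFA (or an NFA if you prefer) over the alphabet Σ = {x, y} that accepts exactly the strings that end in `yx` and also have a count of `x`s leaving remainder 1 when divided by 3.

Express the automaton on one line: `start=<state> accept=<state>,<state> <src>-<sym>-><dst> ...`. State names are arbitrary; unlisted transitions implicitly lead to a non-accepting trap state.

start=q0 accept=q4 q0-x->q1 q0-y->q2 q1-x->q3 q1-y->q1 q2-x->q4 q2-y->q2 q3-x->q0 q3-y->q3 q4-x->q3 q4-y->q1

Build one automaton per condition and run them in lockstep. The first has 3 states tracking how much of the suffix `yx` has currently been matched; the second has 3 states tracking the count of `x`s modulo 3. A product state is a pair (one from each), accepting exactly when both do. Minimizing collapses redundant product states.
        x   y  
>  q0   q1  q2 
   q1   q3  q1 
   q2   q4  q2 
   q3   q0  q3 
 * q4   q3  q1 
(> = start, * = accepting)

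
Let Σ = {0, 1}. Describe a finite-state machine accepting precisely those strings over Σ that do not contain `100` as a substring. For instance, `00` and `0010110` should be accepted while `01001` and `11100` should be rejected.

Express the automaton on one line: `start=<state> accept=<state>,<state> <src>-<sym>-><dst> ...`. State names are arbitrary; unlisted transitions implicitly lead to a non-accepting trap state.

Track partial matches of the forbidden pattern `100`. State q3 is a dead state reached once `100` has occurred; every other state accepts. q0 means no part of `100` is currently matched.
        0   1  
>* q0   q0  q1 
 * q1   q2  q1 
 * q2   q3  q1 
   q3   q3  q3 
(> = start, * = accepting)

start=q0 accept=q0,q1,q2 q0-0->q0 q0-1->q1 q1-0->q2 q1-1->q1 q2-0->q3 q2-1->q1 q3-0->q3 q3-1->q3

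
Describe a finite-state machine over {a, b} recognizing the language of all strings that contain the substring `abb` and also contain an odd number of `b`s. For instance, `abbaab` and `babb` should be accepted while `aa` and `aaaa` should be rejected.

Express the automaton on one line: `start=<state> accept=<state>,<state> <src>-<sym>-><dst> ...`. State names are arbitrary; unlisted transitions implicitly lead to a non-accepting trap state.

start=s0 accept=s7 s0-a->s1 s0-b->s2 s1-a->s1 s1-b->s3 s2-a->s4 s2-b->s0 s3-a->s4 s3-b->s5 s4-a->s4 s4-b->s6 s5-a->s5 s5-b->s7 s6-a->s1 s6-b->s7 s7-a->s7 s7-b->s5

Handle the two conditions separately and then intersect. One (4 states) tracks whether and how much of `abb` has been seen; the other (2 states) tracks the count of `b`s modulo 2. Each combined state is a pair, one component from each; accept when both components accept.
With 8 states:
        a   b  
>  s0   s1  s2 
   s1   s1  s3 
   s2   s4  s0 
   s3   s4  s5 
   s4   s4  s6 
   s5   s5  s7 
   s6   s1  s7 
 * s7   s7  s5 
(> = start, * = accepting)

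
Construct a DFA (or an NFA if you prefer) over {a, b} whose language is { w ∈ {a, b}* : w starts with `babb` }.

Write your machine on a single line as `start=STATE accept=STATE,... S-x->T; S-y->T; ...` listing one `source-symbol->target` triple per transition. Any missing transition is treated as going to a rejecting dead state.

start=q0; accept=q4; q0-a->q5; q0-b->q1; q1-a->q2; q1-b->q5; q2-a->q5; q2-b->q3; q3-a->q5; q3-b->q4; q4-a->q4; q4-b->q4; q5-a->q5; q5-b->q5

Check the first 4 symbols one by one: q0 through q3 record how many have matched `babb` so far; any wrong symbol goes to the dead state q5. After all 4 match we enter the accepting sink q4.
With 6 states:
        a   b  
>  q0   q5  q1 
   q1   q2  q5 
   q2   q5  q3 
   q3   q5  q4 
 * q4   q4  q4 
   q5   q5  q5 
(> = start, * = accepting)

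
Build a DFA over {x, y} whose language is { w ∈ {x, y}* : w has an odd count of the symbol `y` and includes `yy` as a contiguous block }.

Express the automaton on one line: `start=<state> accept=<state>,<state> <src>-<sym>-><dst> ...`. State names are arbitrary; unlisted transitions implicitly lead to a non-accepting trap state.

start=S0 accept=S5 S0-x->S0 S0-y->S1 S1-x->S2 S1-y->S3 S2-x->S2 S2-y->S4 S3-x->S3 S3-y->S5 S4-x->S0 S4-y->S5 S5-x->S5 S5-y->S3

Run two small machines in parallel and take their product. One (2 states) tracks the count of `y`s modulo 2; the other (3 states) tracks whether and how much of `yy` has been seen. Each combined state is a pair, one component from each; accept when both components accept.
With 6 states:
        x   y  
>  S0   S0  S1 
   S1   S2  S3 
   S2   S2  S4 
   S3   S3  S5 
   S4   S0  S5 
 * S5   S5  S3 
(> = start, * = accepting)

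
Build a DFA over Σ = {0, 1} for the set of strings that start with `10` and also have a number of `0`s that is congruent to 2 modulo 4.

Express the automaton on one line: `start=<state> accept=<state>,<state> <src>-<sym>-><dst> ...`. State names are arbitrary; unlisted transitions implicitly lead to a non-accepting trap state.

Handle the two conditions separately and then intersect. The first has 4 states tracking whether the input so far still matches the prefix `10`; the second has 4 states tracking the count of `0`s modulo 4. A product state is a pair (one from each), accepting exactly when both do. After merging equivalent states the machine shrinks.
With 7 states:
        0   1  
>  q0   q1  q2 
   q1   q1  q1 
   q2   q3  q1 
   q3   q4  q3 
 * q4   q5  q4 
   q5   q6  q5 
   q6   q3  q6 
(> = start, * = accepting)

start=q0 accept=q4 q0-0->q1 q0-1->q2 q1-0->q1 q1-1->q1 q2-0->q3 q2-1->q1 q3-0->q4 q3-1->q3 q4-0->q5 q4-1->q4 q5-0->q6 q5-1->q5 q6-0->q3 q6-1->q6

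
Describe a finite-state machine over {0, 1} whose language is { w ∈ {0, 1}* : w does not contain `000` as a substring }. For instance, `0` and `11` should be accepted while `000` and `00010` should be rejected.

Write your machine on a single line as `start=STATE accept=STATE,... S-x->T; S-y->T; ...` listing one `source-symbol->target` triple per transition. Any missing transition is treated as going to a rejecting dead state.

Track partial matches of the forbidden pattern `000`. State s3 is a dead state reached once `000` has occurred; every other state accepts. s0 means no part of `000` is currently matched.
4 states suffice.
        0   1  
>* s0   s1  s0 
 * s1   s2  s0 
 * s2   s3  s0 
   s3   s3  s3 
(> = start, * = accepting)

start=s0; accept=s0,s1,s2; s0-0->s1; s0-1->s0; s1-0->s2; s1-1->s0; s2-0->s3; s2-1->s0; s3-0->s3; s3-1->s3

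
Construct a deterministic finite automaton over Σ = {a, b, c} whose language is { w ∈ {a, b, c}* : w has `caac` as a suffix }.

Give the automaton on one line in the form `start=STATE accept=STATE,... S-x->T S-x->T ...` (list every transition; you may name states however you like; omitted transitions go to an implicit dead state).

Remember how much of `caac` the current input suffix matches. State s0 means no match yet; s1 means the last symbol is `c`; s2 means the last 2 symbols are `ca`; s3 means the last 3 symbols are `caa`; s4 means the last 4 symbols are `caac`. Only s4 accepts. On a mismatch, fall back to the longest proper suffix that is still a prefix of `caac`.
        a   b   c  
>  s0   s0  s0  s1 
   s1   s2  s0  s1 
   s2   s3  s0  s1 
   s3   s0  s0  s4 
 * s4   s2  s0  s1 
(> = start, * = accepting)

start=s0 accept=s4 s0-a->s0 s0-b->s0 s0-c->s1 s1-a->s2 s1-b->s0 s1-c->s1 s2-a->s3 s2-b->s0 s2-c->s1 s3-a->s0 s3-b->s0 s3-c->s4 s4-a->s2 s4-b->s0 s4-c->s1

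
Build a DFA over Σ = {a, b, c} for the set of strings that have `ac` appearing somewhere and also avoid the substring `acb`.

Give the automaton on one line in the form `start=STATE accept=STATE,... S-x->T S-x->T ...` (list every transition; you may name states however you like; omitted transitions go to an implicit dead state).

start=S0 accept=S2,S3,S5 S0-a->S1 S0-b->S0 S0-c->S0 S1-a->S1 S1-b->S0 S1-c->S2 S2-a->S3 S2-b->S4 S2-c->S5 S3-a->S3 S3-b->S5 S3-c->S2 S4-a->S4 S4-b->S4 S4-c->S4 S5-a->S3 S5-b->S5 S5-c->S5

Build one automaton per condition and run them in lockstep. The first has 3 states tracking whether and how much of `ac` has been seen; the second has 4 states tracking partial matches of the forbidden pattern `acb`. A product state is a pair (one from each), accepting exactly when both do.
6 states suffice.
        a   b   c  
>  S0   S1  S0  S0 
   S1   S1  S0  S2 
 * S2   S3  S4  S5 
 * S3   S3  S5  S2 
   S4   S4  S4  S4 
 * S5   S3  S5  S5 
(> = start, * = accepting)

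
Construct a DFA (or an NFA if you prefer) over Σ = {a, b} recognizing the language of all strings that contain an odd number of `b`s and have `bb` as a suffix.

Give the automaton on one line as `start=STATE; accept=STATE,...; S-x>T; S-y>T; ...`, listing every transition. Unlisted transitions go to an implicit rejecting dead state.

Handle the two conditions separately and then intersect. The first has 2 states tracking the count of `b`s modulo 2; the second has 3 states tracking how much of the suffix `bb` has currently been matched. A product state is a pair (one from each), accepting exactly when both do. After merging equivalent states the machine shrinks.
4 states suffice.
        a   b  
>  q0   q0  q1 
   q1   q1  q2 
   q2   q0  q3 
 * q3   q1  q2 
(> = start, * = accepting)

start=q0; accept=q3; q0-a>q0; q0-b>q1; q1-a>q1; q1-b>q2; q2-a>q0; q2-b>q3; q3-a>q1; q3-b>q2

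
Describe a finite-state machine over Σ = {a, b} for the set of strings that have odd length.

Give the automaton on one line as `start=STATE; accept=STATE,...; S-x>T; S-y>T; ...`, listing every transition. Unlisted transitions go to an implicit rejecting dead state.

start=S0; accept=S1; S0-a>S1; S0-b>S1; S1-a>S0; S1-b>S0

Only the length mod 2 matters, so use a 2-cycle: from any state, every input symbol moves to the next state, wrapping S1 back to S0. Mark S1 accepting.
A 2-state machine:
        a   b  
>  S0   S1  S1 
 * S1   S0  S0 
(> = start, * = accepting)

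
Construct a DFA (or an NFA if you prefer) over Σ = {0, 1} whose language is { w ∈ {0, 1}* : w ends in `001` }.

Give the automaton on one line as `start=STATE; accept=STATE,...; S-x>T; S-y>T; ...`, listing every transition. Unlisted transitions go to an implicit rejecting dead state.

start=q0; accept=q3; q0-0>q1; q0-1>q0; q1-0>q2; q1-1>q0; q2-0>q2; q2-1>q3; q3-0>q1; q3-1>q0

Let each state record the length of the longest suffix of the input read so far that is also a prefix of `001`. q1 means the last symbol is `0`; q2 means the last 2 symbols are `00`; q3 means the last 3 symbols are `001`. Accept only at q3, where the string currently ends in `001`.
        0   1  
>  q0   q1  q0 
   q1   q2  q0 
   q2   q2  q3 
 * q3   q1  q0 
(> = start, * = accepting)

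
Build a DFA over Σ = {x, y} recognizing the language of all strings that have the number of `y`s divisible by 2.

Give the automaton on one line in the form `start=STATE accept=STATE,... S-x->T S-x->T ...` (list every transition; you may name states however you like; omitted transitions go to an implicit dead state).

start=q0 accept=q0 q0-x->q0 q0-y->q1 q1-x->q1 q1-y->q0

The only thing that matters is how many `y`s have appeared, reduced mod 2. Use one state per residue: q0 for 0, …, q1 for 1. Reading `y` moves to the next residue; anything else stays put. q0 is accepting.
2 states suffice.
        x   y  
>* q0   q0  q1 
   q1   q1  q0 
(> = start, * = accepting)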